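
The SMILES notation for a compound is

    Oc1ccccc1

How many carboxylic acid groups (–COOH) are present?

Scan the SMILES for the carboxylic acid motif — none present.
Groups that are present: 1 hydroxyl.

0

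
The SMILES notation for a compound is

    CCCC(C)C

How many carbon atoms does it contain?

Count every carbon token in the SMILES (each C, including those in ring-closure positions and inside branches).
Carbon count: 6.

6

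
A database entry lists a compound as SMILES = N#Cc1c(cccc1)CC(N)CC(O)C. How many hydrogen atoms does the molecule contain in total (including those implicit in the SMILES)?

16

Walk through each heavy atom and fill implicit hydrogens from standard valence (C 4, N 3, O 2, S 2, halogen 1); for lowercase aromatic atoms, an aromatic c carries 1 H when it has two neighbours and 0 H with three, and aromatic n carries 0 H:
  atom 1: N, bond orders sum to 3 (valence 3) → 0 H
  atom 2: C, bond orders sum to 4 (valence 4) → 0 H
  atom 3: aromatic c, 3 neighbours → 0 H
  atom 4: aromatic c, 3 neighbours → 0 H
  atom 5: aromatic c, 2 neighbours → 1 H
  atom 6: aromatic c, 2 neighbours → 1 H
  atom 7: aromatic c, 2 neighbours → 1 H
  atom 8: aromatic c, 2 neighbours → 1 H
  atom 9: C, bond orders sum to 2 (valence 4) → 2 H
  atom 10: C, bond orders sum to 3 (valence 4) → 1 H
  atom 11: N, bond orders sum to 1 (valence 3) → 2 H
  atom 12: C, bond orders sum to 2 (valence 4) → 2 H
  atom 13: C, bond orders sum to 3 (valence 4) → 1 H
  atom 14: O, bond orders sum to 1 (valence 2) → 1 H
  atom 15: C, bond orders sum to 1 (valence 4) → 3 H
Total hydrogens: 16.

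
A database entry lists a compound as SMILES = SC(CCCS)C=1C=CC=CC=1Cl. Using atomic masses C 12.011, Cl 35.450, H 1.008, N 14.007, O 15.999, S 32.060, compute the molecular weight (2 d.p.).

232.78 g/mol

First, the molecular formula is C10H13ClS2 (counting implicit H from valence).
  C: 10 × 12.011 = 120.110
  Cl: 1 × 35.450 = 35.450
  H: 13 × 1.008 = 13.104
  S: 2 × 32.060 = 64.120
Sum: 10×12.011 + 1×35.450 + 13×1.008 + 2×32.060 = 232.784 → 232.78 g/mol.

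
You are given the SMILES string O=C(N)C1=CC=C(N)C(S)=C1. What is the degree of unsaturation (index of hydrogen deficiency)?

Degree of unsaturation = (number of rings) + (number of π bonds).
Ring closures in the SMILES: 1.
π bonds: 4 double bonds (each 1 DoU) → 4 DoU from unsaturation.
Total DoU = 1 + 4 = 5.

5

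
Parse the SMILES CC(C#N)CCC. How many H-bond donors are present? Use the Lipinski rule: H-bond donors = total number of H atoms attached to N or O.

Donors: find every N or O and count the H atoms it carries.
  atom 4 (N): bond orders sum to 3 → 0 H
Lipinski HBD = 0.

0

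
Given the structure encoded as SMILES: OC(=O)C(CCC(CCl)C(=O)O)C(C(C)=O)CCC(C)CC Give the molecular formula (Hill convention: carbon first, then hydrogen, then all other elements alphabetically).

C16H27ClO5

Walk through each heavy atom and fill implicit hydrogens from standard valence (C 4, N 3, O 2, S 2, halogen 1):
  atom 1: O, bond orders sum to 1 (valence 2) → 1 H
  atom 2: C, bond orders sum to 4 (valence 4) → 0 H
  atom 3: O, bond orders sum to 2 (valence 2) → 0 H
  atom 4: C, bond orders sum to 3 (valence 4) → 1 H
  atom 5: C, bond orders sum to 2 (valence 4) → 2 H
  atom 6: C, bond orders sum to 2 (valence 4) → 2 H
  atom 7: C, bond orders sum to 3 (valence 4) → 1 H
  atom 8: C, bond orders sum to 2 (valence 4) → 2 H
  atom 9: Cl (halogen, monovalent) → 0 H
  atom 10: C, bond orders sum to 4 (valence 4) → 0 H
  atom 11: O, bond orders sum to 2 (valence 2) → 0 H
  atom 12: O, bond orders sum to 1 (valence 2) → 1 H
  atom 13: C, bond orders sum to 3 (valence 4) → 1 H
  atom 14: C, bond orders sum to 4 (valence 4) → 0 H
  atom 15: C, bond orders sum to 1 (valence 4) → 3 H
  atom 16: O, bond orders sum to 2 (valence 2) → 0 H
  atom 17: C, bond orders sum to 2 (valence 4) → 2 H
  atom 18: C, bond orders sum to 2 (valence 4) → 2 H
  atom 19: C, bond orders sum to 3 (valence 4) → 1 H
  atom 20: C, bond orders sum to 1 (valence 4) → 3 H
  atom 21: C, bond orders sum to 2 (valence 4) → 2 H
  atom 22: C, bond orders sum to 1 (valence 4) → 3 H
Totals → C:16, H:27, Cl:1, O:5.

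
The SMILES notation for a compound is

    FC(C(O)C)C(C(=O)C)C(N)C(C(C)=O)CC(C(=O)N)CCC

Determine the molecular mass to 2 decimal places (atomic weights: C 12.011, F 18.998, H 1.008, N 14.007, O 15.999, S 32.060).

332.42 g/mol

First, the molecular formula is C16H29FN2O4 (counting implicit H from valence).
  C: 16 × 12.011 = 192.176
  F: 1 × 18.998 = 18.998
  H: 29 × 1.008 = 29.232
  N: 2 × 14.007 = 28.014
  O: 4 × 15.999 = 63.996
Sum: 16×12.011 + 1×18.998 + 29×1.008 + 2×14.007 + 4×15.999 = 332.416 → 332.42 g/mol.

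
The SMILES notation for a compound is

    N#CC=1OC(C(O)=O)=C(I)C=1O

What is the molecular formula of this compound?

C6H2INO4

Walk through each heavy atom and fill implicit hydrogens from standard valence (C 4, N 3, O 2, S 2, halogen 1):
  atom 1: N, bond orders sum to 3 (valence 3) → 0 H
  atom 2: C, bond orders sum to 4 (valence 4) → 0 H
  atom 3: C, bond orders sum to 4 (valence 4) → 0 H
  atom 4: O, bond orders sum to 2 (valence 2) → 0 H
  atom 5: C, bond orders sum to 4 (valence 4) → 0 H
  atom 6: C, bond orders sum to 4 (valence 4) → 0 H
  atom 7: O, bond orders sum to 1 (valence 2) → 1 H
  atom 8: O, bond orders sum to 2 (valence 2) → 0 H
  atom 9: C, bond orders sum to 4 (valence 4) → 0 H
  atom 10: I (halogen, monovalent) → 0 H
  atom 11: C, bond orders sum to 4 (valence 4) → 0 H
  atom 12: O, bond orders sum to 1 (valence 2) → 1 H
Totals → C:6, H:2, I:1, N:1, O:4.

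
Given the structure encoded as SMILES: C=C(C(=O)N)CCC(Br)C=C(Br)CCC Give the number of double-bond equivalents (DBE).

Molecular formula: C11H17Br2NO.
DoU = (2C + 2 + N − H − X) / 2, where X is the halogen count and O/S are ignored.
    = (2·11 + 2 + 1 − 17 − 2) / 2 = 6 / 2 = 3.

3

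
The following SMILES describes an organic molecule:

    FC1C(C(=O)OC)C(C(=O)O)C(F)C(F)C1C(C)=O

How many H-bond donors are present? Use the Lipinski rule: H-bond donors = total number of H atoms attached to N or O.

1

Donors: find every N or O and count the H atoms it carries.
  atom 5 (O): bond orders sum to 2 → 0 H
  atom 6 (O): bond orders sum to 2 → 0 H
  atom 10 (O): bond orders sum to 2 → 0 H
  atom 11 (O): bond orders sum to 1 → 1 H
  atom 19 (O): bond orders sum to 2 → 0 H
Lipinski HBD = 1.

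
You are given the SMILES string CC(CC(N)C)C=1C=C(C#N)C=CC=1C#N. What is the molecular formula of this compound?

C13H15N3

Walk through each heavy atom and fill implicit hydrogens from standard valence (C 4, N 3, O 2, S 2, halogen 1):
  atom 1: C, bond orders sum to 1 (valence 4) → 3 H
  atom 2: C, bond orders sum to 3 (valence 4) → 1 H
  atom 3: C, bond orders sum to 2 (valence 4) → 2 H
  atom 4: C, bond orders sum to 3 (valence 4) → 1 H
  atom 5: N, bond orders sum to 1 (valence 3) → 2 H
  atom 6: C, bond orders sum to 1 (valence 4) → 3 H
  atom 7: C, bond orders sum to 4 (valence 4) → 0 H
  atom 8: C, bond orders sum to 3 (valence 4) → 1 H
  atom 9: C, bond orders sum to 4 (valence 4) → 0 H
  atom 10: C, bond orders sum to 4 (valence 4) → 0 H
  atom 11: N, bond orders sum to 3 (valence 3) → 0 H
  atom 12: C, bond orders sum to 3 (valence 4) → 1 H
  atom 13: C, bond orders sum to 3 (valence 4) → 1 H
  atom 14: C, bond orders sum to 4 (valence 4) → 0 H
  atom 15: C, bond orders sum to 4 (valence 4) → 0 H
  atom 16: N, bond orders sum to 3 (valence 3) → 0 H
Totals → C:13, H:15, N:3.
In Hill order: C13H15N3.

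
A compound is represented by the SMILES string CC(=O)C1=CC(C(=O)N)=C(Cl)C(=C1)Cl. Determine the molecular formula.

C9H7Cl2NO2

Walk through each heavy atom and fill implicit hydrogens from standard valence (C 4, N 3, O 2, S 2, halogen 1):
  atom 1: C, bond orders sum to 1 (valence 4) → 3 H
  atom 2: C, bond orders sum to 4 (valence 4) → 0 H
  atom 3: O, bond orders sum to 2 (valence 2) → 0 H
  atom 4: C, bond orders sum to 4 (valence 4) → 0 H
  atom 5: C, bond orders sum to 3 (valence 4) → 1 H
  atom 6: C, bond orders sum to 4 (valence 4) → 0 H
  atom 7: C, bond orders sum to 4 (valence 4) → 0 H
  atom 8: O, bond orders sum to 2 (valence 2) → 0 H
  atom 9: N, bond orders sum to 1 (valence 3) → 2 H
  atom 10: C, bond orders sum to 4 (valence 4) → 0 H
  atom 11: Cl (halogen, monovalent) → 0 H
  atom 12: C, bond orders sum to 4 (valence 4) → 0 H
  atom 13: C, bond orders sum to 3 (valence 4) → 1 H
  atom 14: Cl (halogen, monovalent) → 0 H
Totals → C:9, H:7, Cl:2, N:1, O:2.
In Hill order: C9H7Cl2NO2.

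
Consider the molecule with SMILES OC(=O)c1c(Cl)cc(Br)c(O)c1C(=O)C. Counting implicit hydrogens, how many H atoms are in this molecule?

6

Walk through each heavy atom and fill implicit hydrogens from standard valence (C 4, N 3, O 2, S 2, halogen 1); for lowercase aromatic atoms, an aromatic c carries 1 H when it has two neighbours and 0 H with three, and aromatic n carries 0 H:
  atom 1: O, bond orders sum to 1 (valence 2) → 1 H
  atom 2: C, bond orders sum to 4 (valence 4) → 0 H
  atom 3: O, bond orders sum to 2 (valence 2) → 0 H
  atom 4: aromatic c, 3 neighbours → 0 H
  atom 5: aromatic c, 3 neighbours → 0 H
  atom 6: Cl (halogen, monovalent) → 0 H
  atom 7: aromatic c, 2 neighbours → 1 H
  atom 8: aromatic c, 3 neighbours → 0 H
  atom 9: Br (halogen, monovalent) → 0 H
  atom 10: aromatic c, 3 neighbours → 0 H
  atom 11: O, bond orders sum to 1 (valence 2) → 1 H
  atom 12: aromatic c, 3 neighbours → 0 H
  atom 13: C, bond orders sum to 4 (valence 4) → 0 H
  atom 14: O, bond orders sum to 2 (valence 2) → 0 H
  atom 15: C, bond orders sum to 1 (valence 4) → 3 H
Total hydrogens: 6.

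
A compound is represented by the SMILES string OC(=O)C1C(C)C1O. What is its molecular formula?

C5H8O3

Walk through each heavy atom and fill implicit hydrogens from standard valence (C 4, N 3, O 2, S 2, halogen 1):
  atom 1: O, bond orders sum to 1 (valence 2) → 1 H
  atom 2: C, bond orders sum to 4 (valence 4) → 0 H
  atom 3: O, bond orders sum to 2 (valence 2) → 0 H
  atom 4: C, bond orders sum to 3 (valence 4) → 1 H
  atom 5: C, bond orders sum to 3 (valence 4) → 1 H
  atom 6: C, bond orders sum to 1 (valence 4) → 3 H
  atom 7: C, bond orders sum to 3 (valence 4) → 1 H
  atom 8: O, bond orders sum to 1 (valence 2) → 1 H
Totals → C:5, H:8, O:3.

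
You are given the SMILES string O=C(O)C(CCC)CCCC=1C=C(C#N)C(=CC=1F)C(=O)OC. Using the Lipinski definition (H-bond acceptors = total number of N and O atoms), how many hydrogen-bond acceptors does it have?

N atoms: 1; O atoms: 4.
Lipinski HBA = 1 + 4 = 5.

5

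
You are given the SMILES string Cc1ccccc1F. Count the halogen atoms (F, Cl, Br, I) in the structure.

Halogen atoms appear at heavy-atom position 8 (1×F).
Halogen count: 1.

1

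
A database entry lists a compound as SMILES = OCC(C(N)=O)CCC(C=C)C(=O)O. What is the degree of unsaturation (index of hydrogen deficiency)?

Molecular formula: C9H15NO4.
DoU = (2C + 2 + N − H − X) / 2, where X is the halogen count and O/S are ignored.
    = (2·9 + 2 + 1 − 15 − 0) / 2 = 6 / 2 = 3.

3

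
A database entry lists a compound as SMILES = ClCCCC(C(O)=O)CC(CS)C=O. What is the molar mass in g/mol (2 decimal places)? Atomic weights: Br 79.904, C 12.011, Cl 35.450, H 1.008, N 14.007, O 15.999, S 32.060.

238.73 g/mol

First, the molecular formula is C9H15ClO3S (counting implicit H from valence).
  C: 9 × 12.011 = 108.099
  Cl: 1 × 35.450 = 35.450
  H: 15 × 1.008 = 15.120
  O: 3 × 15.999 = 47.997
  S: 1 × 32.060 = 32.060
Sum: 9×12.011 + 1×35.450 + 15×1.008 + 3×15.999 + 1×32.060 = 238.726 → 238.73 g/mol.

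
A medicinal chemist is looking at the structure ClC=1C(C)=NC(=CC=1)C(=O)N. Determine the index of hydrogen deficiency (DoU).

5

Degree of unsaturation = (number of rings) + (number of π bonds).
Ring closures in the SMILES: 1.
π bonds: 4 double bonds (each 1 DoU) → 4 DoU from unsaturation.
Total DoU = 1 + 4 = 5.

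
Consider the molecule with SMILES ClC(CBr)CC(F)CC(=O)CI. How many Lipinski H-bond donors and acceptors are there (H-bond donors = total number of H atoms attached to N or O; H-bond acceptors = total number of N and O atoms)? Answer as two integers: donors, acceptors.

Donors: find every N or O and count the H atoms it carries.
  atom 10 (O): bond orders sum to 2 → 0 H
Lipinski HBD = 0.
Acceptors: N atoms = 0, O atoms = 1 → HBA = 1.

0, 1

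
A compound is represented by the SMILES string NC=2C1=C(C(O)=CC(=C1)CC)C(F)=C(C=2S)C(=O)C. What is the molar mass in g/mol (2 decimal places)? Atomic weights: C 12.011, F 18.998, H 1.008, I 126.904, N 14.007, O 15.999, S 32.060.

279.33 g/mol

First, the molecular formula is C14H14FNO2S (counting implicit H from valence).
  C: 14 × 12.011 = 168.154
  F: 1 × 18.998 = 18.998
  H: 14 × 1.008 = 14.112
  N: 1 × 14.007 = 14.007
  O: 2 × 15.999 = 31.998
  S: 1 × 32.060 = 32.060
Sum: 14×12.011 + 1×18.998 + 14×1.008 + 1×14.007 + 2×15.999 + 1×32.060 = 279.329 → 279.33 g/mol.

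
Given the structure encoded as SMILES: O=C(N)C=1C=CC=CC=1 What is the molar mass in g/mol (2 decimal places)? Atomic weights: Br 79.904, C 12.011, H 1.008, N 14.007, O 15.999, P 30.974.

First, the molecular formula is C7H7NO (counting implicit H from valence).
  C: 7 × 12.011 = 84.077
  H: 7 × 1.008 = 7.056
  N: 1 × 14.007 = 14.007
  O: 1 × 15.999 = 15.999
Sum: 7×12.011 + 7×1.008 + 1×14.007 + 1×15.999 = 121.139 → 121.14 g/mol.

121.14 g/mol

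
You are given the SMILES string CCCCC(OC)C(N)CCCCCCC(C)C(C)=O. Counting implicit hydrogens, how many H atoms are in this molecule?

35

Walk through each heavy atom and fill implicit hydrogens from standard valence (C 4, N 3, O 2, S 2, halogen 1):
  atom 1: C, bond orders sum to 1 (valence 4) → 3 H
  atom 2: C, bond orders sum to 2 (valence 4) → 2 H
  atom 3: C, bond orders sum to 2 (valence 4) → 2 H
  atom 4: C, bond orders sum to 2 (valence 4) → 2 H
  atom 5: C, bond orders sum to 3 (valence 4) → 1 H
  atom 6: O, bond orders sum to 2 (valence 2) → 0 H
  atom 7: C, bond orders sum to 1 (valence 4) → 3 H
  atom 8: C, bond orders sum to 3 (valence 4) → 1 H
  atom 9: N, bond orders sum to 1 (valence 3) → 2 H
  atom 10: C, bond orders sum to 2 (valence 4) → 2 H
  atom 11: C, bond orders sum to 2 (valence 4) → 2 H
  atom 12: C, bond orders sum to 2 (valence 4) → 2 H
  atom 13: C, bond orders sum to 2 (valence 4) → 2 H
  atom 14: C, bond orders sum to 2 (valence 4) → 2 H
  atom 15: C, bond orders sum to 2 (valence 4) → 2 H
  atom 16: C, bond orders sum to 3 (valence 4) → 1 H
  atom 17: C, bond orders sum to 1 (valence 4) → 3 H
  atom 18: C, bond orders sum to 4 (valence 4) → 0 H
  atom 19: C, bond orders sum to 1 (valence 4) → 3 H
  atom 20: O, bond orders sum to 2 (valence 2) → 0 H
Total hydrogens: 35.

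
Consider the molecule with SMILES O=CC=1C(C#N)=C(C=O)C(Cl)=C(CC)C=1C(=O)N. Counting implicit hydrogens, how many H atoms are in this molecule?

Walk through each heavy atom and fill implicit hydrogens from standard valence (C 4, N 3, O 2, S 2, halogen 1):
  atom 1: O, bond orders sum to 2 (valence 2) → 0 H
  atom 2: C, bond orders sum to 3 (valence 4) → 1 H
  atom 3: C, bond orders sum to 4 (valence 4) → 0 H
  atom 4: C, bond orders sum to 4 (valence 4) → 0 H
  atom 5: C, bond orders sum to 4 (valence 4) → 0 H
  atom 6: N, bond orders sum to 3 (valence 3) → 0 H
  atom 7: C, bond orders sum to 4 (valence 4) → 0 H
  atom 8: C, bond orders sum to 3 (valence 4) → 1 H
  atom 9: O, bond orders sum to 2 (valence 2) → 0 H
  atom 10: C, bond orders sum to 4 (valence 4) → 0 H
  atom 11: Cl (halogen, monovalent) → 0 H
  atom 12: C, bond orders sum to 4 (valence 4) → 0 H
  atom 13: C, bond orders sum to 2 (valence 4) → 2 H
  atom 14: C, bond orders sum to 1 (valence 4) → 3 H
  atom 15: C, bond orders sum to 4 (valence 4) → 0 H
  atom 16: C, bond orders sum to 4 (valence 4) → 0 H
  atom 17: O, bond orders sum to 2 (valence 2) → 0 H
  atom 18: N, bond orders sum to 1 (valence 3) → 2 H
Total hydrogens: 9.

9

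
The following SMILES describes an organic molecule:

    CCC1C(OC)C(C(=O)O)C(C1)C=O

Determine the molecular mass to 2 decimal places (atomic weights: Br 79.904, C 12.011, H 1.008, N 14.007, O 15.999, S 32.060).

200.23 g/mol

First, the molecular formula is C10H16O4 (counting implicit H from valence).
  C: 10 × 12.011 = 120.110
  H: 16 × 1.008 = 16.128
  O: 4 × 15.999 = 63.996
Sum: 10×12.011 + 16×1.008 + 4×15.999 = 200.234 → 200.23 g/mol.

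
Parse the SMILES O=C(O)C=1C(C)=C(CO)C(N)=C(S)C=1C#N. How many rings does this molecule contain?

1

In SMILES, each pair of matching ring-closure digits denotes one ring-closing bond; the number of such bonds equals the number of independent rings.
Ring-closure bonds here: 1.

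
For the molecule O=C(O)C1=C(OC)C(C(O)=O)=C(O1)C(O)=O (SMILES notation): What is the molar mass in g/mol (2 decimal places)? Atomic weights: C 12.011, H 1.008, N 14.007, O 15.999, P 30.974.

First, the molecular formula is C8H6O8 (counting implicit H from valence).
  C: 8 × 12.011 = 96.088
  H: 6 × 1.008 = 6.048
  O: 8 × 15.999 = 127.992
Sum: 8×12.011 + 6×1.008 + 8×15.999 = 230.128 → 230.13 g/mol.

230.13 g/mol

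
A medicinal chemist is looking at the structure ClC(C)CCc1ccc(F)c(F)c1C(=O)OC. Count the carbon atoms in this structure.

Count every carbon token in the SMILES (each C, including those in ring-closure positions and inside branches).
Carbon count: 12.

12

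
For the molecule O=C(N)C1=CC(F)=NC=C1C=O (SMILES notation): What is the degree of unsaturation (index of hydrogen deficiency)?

Molecular formula: C7H5FN2O2.
DoU = (2C + 2 + N − H − X) / 2, where X is the halogen count and O/S are ignored.
    = (2·7 + 2 + 2 − 5 − 1) / 2 = 12 / 2 = 6.

6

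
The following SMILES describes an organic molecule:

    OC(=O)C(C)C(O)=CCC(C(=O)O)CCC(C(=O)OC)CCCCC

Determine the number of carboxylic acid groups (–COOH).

The carboxylic acid motif appears at heavy-atom positions 2, 11 in the SMILES.
Other groups present: 1 alkene, 1 ester, 1 hydroxyl.
Carboxylic acid count: 2.

2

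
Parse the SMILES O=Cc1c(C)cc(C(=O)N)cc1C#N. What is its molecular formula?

C10H8N2O2

Walk through each heavy atom and fill implicit hydrogens from standard valence (C 4, N 3, O 2, S 2, halogen 1); for lowercase aromatic atoms, an aromatic c carries 1 H when it has two neighbours and 0 H with three, and aromatic n carries 0 H:
  atom 1: O, bond orders sum to 2 (valence 2) → 0 H
  atom 2: C, bond orders sum to 3 (valence 4) → 1 H
  atom 3: aromatic c, 3 neighbours → 0 H
  atom 4: aromatic c, 3 neighbours → 0 H
  atom 5: C, bond orders sum to 1 (valence 4) → 3 H
  atom 6: aromatic c, 2 neighbours → 1 H
  atom 7: aromatic c, 3 neighbours → 0 H
  atom 8: C, bond orders sum to 4 (valence 4) → 0 H
  atom 9: O, bond orders sum to 2 (valence 2) → 0 H
  atom 10: N, bond orders sum to 1 (valence 3) → 2 H
  atom 11: aromatic c, 2 neighbours → 1 H
  atom 12: aromatic c, 3 neighbours → 0 H
  atom 13: C, bond orders sum to 4 (valence 4) → 0 H
  atom 14: N, bond orders sum to 3 (valence 3) → 0 H
Totals → C:10, H:8, N:2, O:2.
In Hill order: C10H8N2O2.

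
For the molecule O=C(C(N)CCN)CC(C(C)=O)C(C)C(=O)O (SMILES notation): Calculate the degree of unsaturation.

3

Degree of unsaturation = (number of rings) + (number of π bonds).
Ring closures in the SMILES: 0.
π bonds: 3 double bonds (each 1 DoU) → 3 DoU from unsaturation.
Total DoU = 0 + 3 = 3.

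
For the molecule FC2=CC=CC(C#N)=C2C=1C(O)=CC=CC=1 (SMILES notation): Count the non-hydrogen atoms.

Every atom symbol written in the SMILES (organic subset) is one heavy atom; implicit H are not written.
Heavy atoms by element → C:13, F:1, N:1, O:1.
Total: 16.

16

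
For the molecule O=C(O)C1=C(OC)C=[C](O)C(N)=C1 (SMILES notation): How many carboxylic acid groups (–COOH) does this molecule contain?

1

The carboxylic acid motif appears at heavy-atom position 2 in the SMILES.
Other groups present: 1 ether, 1 hydroxyl, 1 primary amine.
Carboxylic acid count: 1.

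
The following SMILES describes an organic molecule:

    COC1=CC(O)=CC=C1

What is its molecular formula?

C7H8O2

Walk through each heavy atom and fill implicit hydrogens from standard valence (C 4, N 3, O 2, S 2, halogen 1):
  atom 1: C, bond orders sum to 1 (valence 4) → 3 H
  atom 2: O, bond orders sum to 2 (valence 2) → 0 H
  atom 3: C, bond orders sum to 4 (valence 4) → 0 H
  atom 4: C, bond orders sum to 3 (valence 4) → 1 H
  atom 5: C, bond orders sum to 4 (valence 4) → 0 H
  atom 6: O, bond orders sum to 1 (valence 2) → 1 H
  atom 7: C, bond orders sum to 3 (valence 4) → 1 H
  atom 8: C, bond orders sum to 3 (valence 4) → 1 H
  atom 9: C, bond orders sum to 3 (valence 4) → 1 H
Totals → C:7, H:8, O:2.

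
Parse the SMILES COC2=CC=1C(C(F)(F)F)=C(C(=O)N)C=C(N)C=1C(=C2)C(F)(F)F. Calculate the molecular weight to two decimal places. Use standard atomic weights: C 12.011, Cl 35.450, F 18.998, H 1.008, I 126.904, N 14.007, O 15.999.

First, the molecular formula is C14H10F6N2O2 (counting implicit H from valence).
  C: 14 × 12.011 = 168.154
  F: 6 × 18.998 = 113.988
  H: 10 × 1.008 = 10.080
  N: 2 × 14.007 = 28.014
  O: 2 × 15.999 = 31.998
Sum: 14×12.011 + 6×18.998 + 10×1.008 + 2×14.007 + 2×15.999 = 352.234 → 352.23 g/mol.

352.23 g/mol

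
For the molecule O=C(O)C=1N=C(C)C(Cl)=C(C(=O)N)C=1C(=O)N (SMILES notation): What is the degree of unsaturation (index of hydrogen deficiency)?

7

Degree of unsaturation = (number of rings) + (number of π bonds).
Ring closures in the SMILES: 1.
π bonds: 6 double bonds (each 1 DoU) → 6 DoU from unsaturation.
Total DoU = 1 + 6 = 7.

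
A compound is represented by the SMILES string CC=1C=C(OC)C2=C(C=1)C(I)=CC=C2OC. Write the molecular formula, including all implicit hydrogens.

Walk through each heavy atom and fill implicit hydrogens from standard valence (C 4, N 3, O 2, S 2, halogen 1):
  atom 1: C, bond orders sum to 1 (valence 4) → 3 H
  atom 2: C, bond orders sum to 4 (valence 4) → 0 H
  atom 3: C, bond orders sum to 3 (valence 4) → 1 H
  atom 4: C, bond orders sum to 4 (valence 4) → 0 H
  atom 5: O, bond orders sum to 2 (valence 2) → 0 H
  atom 6: C, bond orders sum to 1 (valence 4) → 3 H
  atom 7: C, bond orders sum to 4 (valence 4) → 0 H
  atom 8: C, bond orders sum to 4 (valence 4) → 0 H
  atom 9: C, bond orders sum to 3 (valence 4) → 1 H
  atom 10: C, bond orders sum to 4 (valence 4) → 0 H
  atom 11: I (halogen, monovalent) → 0 H
  atom 12: C, bond orders sum to 3 (valence 4) → 1 H
  atom 13: C, bond orders sum to 3 (valence 4) → 1 H
  atom 14: C, bond orders sum to 4 (valence 4) → 0 H
  atom 15: O, bond orders sum to 2 (valence 2) → 0 H
  atom 16: C, bond orders sum to 1 (valence 4) → 3 H
Totals → C:13, H:13, I:1, O:2.
In Hill order: C13H13IO2.

C13H13IO2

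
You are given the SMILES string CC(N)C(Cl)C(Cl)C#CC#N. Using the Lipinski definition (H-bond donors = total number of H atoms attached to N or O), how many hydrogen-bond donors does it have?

Donors: find every N or O and count the H atoms it carries.
  atom 3 (N): bond orders sum to 1 → 2 H
  atom 11 (N): bond orders sum to 3 → 0 H
Lipinski HBD = 2.

2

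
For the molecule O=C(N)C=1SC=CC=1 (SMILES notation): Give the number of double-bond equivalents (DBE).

4

Degree of unsaturation = (number of rings) + (number of π bonds).
Ring closures in the SMILES: 1.
π bonds: 3 double bonds (each 1 DoU) → 3 DoU from unsaturation.
Total DoU = 1 + 3 = 4.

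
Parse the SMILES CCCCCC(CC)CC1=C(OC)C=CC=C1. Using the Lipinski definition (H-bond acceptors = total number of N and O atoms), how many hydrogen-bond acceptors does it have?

1

N atoms: 0; O atoms: 1.
Lipinski HBA = 0 + 1 = 1.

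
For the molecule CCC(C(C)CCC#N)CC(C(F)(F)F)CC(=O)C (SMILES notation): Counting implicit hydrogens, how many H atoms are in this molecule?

Walk through each heavy atom and fill implicit hydrogens from standard valence (C 4, N 3, O 2, S 2, halogen 1):
  atom 1: C, bond orders sum to 1 (valence 4) → 3 H
  atom 2: C, bond orders sum to 2 (valence 4) → 2 H
  atom 3: C, bond orders sum to 3 (valence 4) → 1 H
  atom 4: C, bond orders sum to 3 (valence 4) → 1 H
  atom 5: C, bond orders sum to 1 (valence 4) → 3 H
  atom 6: C, bond orders sum to 2 (valence 4) → 2 H
  atom 7: C, bond orders sum to 2 (valence 4) → 2 H
  atom 8: C, bond orders sum to 4 (valence 4) → 0 H
  atom 9: N, bond orders sum to 3 (valence 3) → 0 H
  atom 10: C, bond orders sum to 2 (valence 4) → 2 H
  atom 11: C, bond orders sum to 3 (valence 4) → 1 H
  atom 12: C, bond orders sum to 4 (valence 4) → 0 H
  atom 13: F (halogen, monovalent) → 0 H
  atom 14: F (halogen, monovalent) → 0 H
  atom 15: F (halogen, monovalent) → 0 H
  atom 16: C, bond orders sum to 2 (valence 4) → 2 H
  atom 17: C, bond orders sum to 4 (valence 4) → 0 H
  atom 18: O, bond orders sum to 2 (valence 2) → 0 H
  atom 19: C, bond orders sum to 1 (valence 4) → 3 H
Total hydrogens: 22.

22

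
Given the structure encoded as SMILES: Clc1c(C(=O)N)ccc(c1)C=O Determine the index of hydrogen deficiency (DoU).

Molecular formula: C8H6ClNO2.
DoU = (2C + 2 + N − H − X) / 2, where X is the halogen count and O/S are ignored.
    = (2·8 + 2 + 1 − 6 − 1) / 2 = 12 / 2 = 6.

6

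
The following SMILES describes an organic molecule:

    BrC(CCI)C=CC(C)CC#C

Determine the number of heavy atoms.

Every atom symbol written in the SMILES (organic subset) is one heavy atom; implicit H are not written.
Heavy atoms by element → Br:1, C:10, I:1.
Total: 12.

12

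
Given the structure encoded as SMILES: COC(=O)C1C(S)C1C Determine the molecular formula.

Walk through each heavy atom and fill implicit hydrogens from standard valence (C 4, N 3, O 2, S 2, halogen 1):
  atom 1: C, bond orders sum to 1 (valence 4) → 3 H
  atom 2: O, bond orders sum to 2 (valence 2) → 0 H
  atom 3: C, bond orders sum to 4 (valence 4) → 0 H
  atom 4: O, bond orders sum to 2 (valence 2) → 0 H
  atom 5: C, bond orders sum to 3 (valence 4) → 1 H
  atom 6: C, bond orders sum to 3 (valence 4) → 1 H
  atom 7: S, bond orders sum to 1 (valence 2) → 1 H
  atom 8: C, bond orders sum to 3 (valence 4) → 1 H
  atom 9: C, bond orders sum to 1 (valence 4) → 3 H
Totals → C:6, H:10, O:2, S:1.
In Hill order: C6H10O2S.

C6H10O2S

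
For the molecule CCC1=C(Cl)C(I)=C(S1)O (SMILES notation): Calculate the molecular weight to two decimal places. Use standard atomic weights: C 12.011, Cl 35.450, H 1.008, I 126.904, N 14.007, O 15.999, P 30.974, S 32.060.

288.53 g/mol

First, the molecular formula is C6H6ClIOS (counting implicit H from valence).
  C: 6 × 12.011 = 72.066
  Cl: 1 × 35.450 = 35.450
  H: 6 × 1.008 = 6.048
  I: 1 × 126.904 = 126.904
  O: 1 × 15.999 = 15.999
  S: 1 × 32.060 = 32.060
Sum: 6×12.011 + 1×35.450 + 6×1.008 + 1×126.904 + 1×15.999 + 1×32.060 = 288.527 → 288.53 g/mol.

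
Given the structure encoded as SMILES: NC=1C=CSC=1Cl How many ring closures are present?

1

In SMILES, each pair of matching ring-closure digits denotes one ring-closing bond; the number of such bonds equals the number of independent rings.
Ring-closure bonds here: 1.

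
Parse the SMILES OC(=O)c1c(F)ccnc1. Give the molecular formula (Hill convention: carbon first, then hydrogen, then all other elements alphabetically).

C6H4FNO2

Walk through each heavy atom and fill implicit hydrogens from standard valence (C 4, N 3, O 2, S 2, halogen 1); for lowercase aromatic atoms, an aromatic c carries 1 H when it has two neighbours and 0 H with three, and aromatic n carries 0 H:
  atom 1: O, bond orders sum to 1 (valence 2) → 1 H
  atom 2: C, bond orders sum to 4 (valence 4) → 0 H
  atom 3: O, bond orders sum to 2 (valence 2) → 0 H
  atom 4: aromatic c, 3 neighbours → 0 H
  atom 5: aromatic c, 3 neighbours → 0 H
  atom 6: F (halogen, monovalent) → 0 H
  atom 7: aromatic c, 2 neighbours → 1 H
  atom 8: aromatic c, 2 neighbours → 1 H
  atom 9: aromatic n, 2 neighbours → 0 H
  atom 10: aromatic c, 2 neighbours → 1 H
Totals → C:6, H:4, F:1, N:1, O:2.
In Hill order: C6H4FNO2.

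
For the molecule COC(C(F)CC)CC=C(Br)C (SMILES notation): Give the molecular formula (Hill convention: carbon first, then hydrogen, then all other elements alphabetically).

Walk through each heavy atom and fill implicit hydrogens from standard valence (C 4, N 3, O 2, S 2, halogen 1):
  atom 1: C, bond orders sum to 1 (valence 4) → 3 H
  atom 2: O, bond orders sum to 2 (valence 2) → 0 H
  atom 3: C, bond orders sum to 3 (valence 4) → 1 H
  atom 4: C, bond orders sum to 3 (valence 4) → 1 H
  atom 5: F (halogen, monovalent) → 0 H
  atom 6: C, bond orders sum to 2 (valence 4) → 2 H
  atom 7: C, bond orders sum to 1 (valence 4) → 3 H
  atom 8: C, bond orders sum to 2 (valence 4) → 2 H
  atom 9: C, bond orders sum to 3 (valence 4) → 1 H
  atom 10: C, bond orders sum to 4 (valence 4) → 0 H
  atom 11: Br (halogen, monovalent) → 0 H
  atom 12: C, bond orders sum to 1 (valence 4) → 3 H
Totals → C:9, H:16, Br:1, F:1, O:1.
In Hill order: C9H16BrFO.

C9H16BrFO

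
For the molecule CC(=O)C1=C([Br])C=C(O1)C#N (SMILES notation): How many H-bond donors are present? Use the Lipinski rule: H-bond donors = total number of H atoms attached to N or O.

0

Donors: find every N or O and count the H atoms it carries.
  atom 3 (O): bond orders sum to 2 → 0 H
  atom 9 (O): bond orders sum to 2 → 0 H
  atom 11 (N): bond orders sum to 3 → 0 H
Lipinski HBD = 0.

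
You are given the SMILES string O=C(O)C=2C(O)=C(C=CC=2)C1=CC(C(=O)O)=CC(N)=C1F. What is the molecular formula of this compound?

C14H10FNO5

Walk through each heavy atom and fill implicit hydrogens from standard valence (C 4, N 3, O 2, S 2, halogen 1):
  atom 1: O, bond orders sum to 2 (valence 2) → 0 H
  atom 2: C, bond orders sum to 4 (valence 4) → 0 H
  atom 3: O, bond orders sum to 1 (valence 2) → 1 H
  atom 4: C, bond orders sum to 4 (valence 4) → 0 H
  atom 5: C, bond orders sum to 4 (valence 4) → 0 H
  atom 6: O, bond orders sum to 1 (valence 2) → 1 H
  atom 7: C, bond orders sum to 4 (valence 4) → 0 H
  atom 8: C, bond orders sum to 3 (valence 4) → 1 H
  atom 9: C, bond orders sum to 3 (valence 4) → 1 H
  atom 10: C, bond orders sum to 3 (valence 4) → 1 H
  atom 11: C, bond orders sum to 4 (valence 4) → 0 H
  atom 12: C, bond orders sum to 3 (valence 4) → 1 H
  atom 13: C, bond orders sum to 4 (valence 4) → 0 H
  atom 14: C, bond orders sum to 4 (valence 4) → 0 H
  atom 15: O, bond orders sum to 2 (valence 2) → 0 H
  atom 16: O, bond orders sum to 1 (valence 2) → 1 H
  atom 17: C, bond orders sum to 3 (valence 4) → 1 H
  atom 18: C, bond orders sum to 4 (valence 4) → 0 H
  atom 19: N, bond orders sum to 1 (valence 3) → 2 H
  atom 20: C, bond orders sum to 4 (valence 4) → 0 H
  atom 21: F (halogen, monovalent) → 0 H
Totals → C:14, H:10, F:1, N:1, O:5.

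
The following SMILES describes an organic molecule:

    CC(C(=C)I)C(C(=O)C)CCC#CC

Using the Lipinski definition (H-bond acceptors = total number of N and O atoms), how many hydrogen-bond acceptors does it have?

1

N atoms: 0; O atoms: 1.
Lipinski HBA = 0 + 1 = 1.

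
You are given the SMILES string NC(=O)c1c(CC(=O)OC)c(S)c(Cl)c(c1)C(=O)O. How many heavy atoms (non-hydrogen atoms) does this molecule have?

Every atom symbol written in the SMILES (organic subset) is one heavy atom; implicit H are not written.
Heavy atoms by element → C:11, Cl:1, N:1, O:5, S:1.
Total: 19.

19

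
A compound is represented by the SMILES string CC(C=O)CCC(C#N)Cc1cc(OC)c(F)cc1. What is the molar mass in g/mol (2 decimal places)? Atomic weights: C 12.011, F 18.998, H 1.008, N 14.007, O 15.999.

First, the molecular formula is C15H18FNO2 (counting implicit H from valence).
  C: 15 × 12.011 = 180.165
  F: 1 × 18.998 = 18.998
  H: 18 × 1.008 = 18.144
  N: 1 × 14.007 = 14.007
  O: 2 × 15.999 = 31.998
Sum: 15×12.011 + 1×18.998 + 18×1.008 + 1×14.007 + 2×15.999 = 263.312 → 263.31 g/mol.

263.31 g/mol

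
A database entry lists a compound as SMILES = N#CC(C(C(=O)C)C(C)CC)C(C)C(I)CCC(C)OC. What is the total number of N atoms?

1

Scan the SMILES for N atoms (remember two-letter symbols like Cl and Br are single atoms).
Nitrogen count: 1.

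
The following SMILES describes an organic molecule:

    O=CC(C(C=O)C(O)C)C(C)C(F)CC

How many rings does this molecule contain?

In SMILES, each pair of matching ring-closure digits denotes one ring-closing bond; the number of such bonds equals the number of independent rings.
Ring-closure bonds here: 0.

0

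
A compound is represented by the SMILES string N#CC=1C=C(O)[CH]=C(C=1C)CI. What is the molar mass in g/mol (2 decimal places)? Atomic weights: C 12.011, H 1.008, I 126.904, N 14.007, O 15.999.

273.07 g/mol

First, the molecular formula is C9H8INO (counting implicit H from valence).
  C: 9 × 12.011 = 108.099
  H: 8 × 1.008 = 8.064
  I: 1 × 126.904 = 126.904
  N: 1 × 14.007 = 14.007
  O: 1 × 15.999 = 15.999
Sum: 9×12.011 + 8×1.008 + 1×126.904 + 1×14.007 + 1×15.999 = 273.073 → 273.07 g/mol.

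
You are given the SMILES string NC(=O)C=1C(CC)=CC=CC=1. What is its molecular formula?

Walk through each heavy atom and fill implicit hydrogens from standard valence (C 4, N 3, O 2, S 2, halogen 1):
  atom 1: N, bond orders sum to 1 (valence 3) → 2 H
  atom 2: C, bond orders sum to 4 (valence 4) → 0 H
  atom 3: O, bond orders sum to 2 (valence 2) → 0 H
  atom 4: C, bond orders sum to 4 (valence 4) → 0 H
  atom 5: C, bond orders sum to 4 (valence 4) → 0 H
  atom 6: C, bond orders sum to 2 (valence 4) → 2 H
  atom 7: C, bond orders sum to 1 (valence 4) → 3 H
  atom 8: C, bond orders sum to 3 (valence 4) → 1 H
  atom 9: C, bond orders sum to 3 (valence 4) → 1 H
  atom 10: C, bond orders sum to 3 (valence 4) → 1 H
  atom 11: C, bond orders sum to 3 (valence 4) → 1 H
Totals → C:9, H:11, N:1, O:1.

C9H11NO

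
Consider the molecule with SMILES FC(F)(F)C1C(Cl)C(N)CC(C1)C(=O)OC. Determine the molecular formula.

C9H13ClF3NO2

Walk through each heavy atom and fill implicit hydrogens from standard valence (C 4, N 3, O 2, S 2, halogen 1):
  atom 1: F (halogen, monovalent) → 0 H
  atom 2: C, bond orders sum to 4 (valence 4) → 0 H
  atom 3: F (halogen, monovalent) → 0 H
  atom 4: F (halogen, monovalent) → 0 H
  atom 5: C, bond orders sum to 3 (valence 4) → 1 H
  atom 6: C, bond orders sum to 3 (valence 4) → 1 H
  atom 7: Cl (halogen, monovalent) → 0 H
  atom 8: C, bond orders sum to 3 (valence 4) → 1 H
  atom 9: N, bond orders sum to 1 (valence 3) → 2 H
  atom 10: C, bond orders sum to 2 (valence 4) → 2 H
  atom 11: C, bond orders sum to 3 (valence 4) → 1 H
  atom 12: C, bond orders sum to 2 (valence 4) → 2 H
  atom 13: C, bond orders sum to 4 (valence 4) → 0 H
  atom 14: O, bond orders sum to 2 (valence 2) → 0 H
  atom 15: O, bond orders sum to 2 (valence 2) → 0 H
  atom 16: C, bond orders sum to 1 (valence 4) → 3 H
Totals → C:9, H:13, Cl:1, F:3, N:1, O:2.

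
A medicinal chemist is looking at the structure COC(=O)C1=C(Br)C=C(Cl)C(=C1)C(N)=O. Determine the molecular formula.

Walk through each heavy atom and fill implicit hydrogens from standard valence (C 4, N 3, O 2, S 2, halogen 1):
  atom 1: C, bond orders sum to 1 (valence 4) → 3 H
  atom 2: O, bond orders sum to 2 (valence 2) → 0 H
  atom 3: C, bond orders sum to 4 (valence 4) → 0 H
  atom 4: O, bond orders sum to 2 (valence 2) → 0 H
  atom 5: C, bond orders sum to 4 (valence 4) → 0 H
  atom 6: C, bond orders sum to 4 (valence 4) → 0 H
  atom 7: Br (halogen, monovalent) → 0 H
  atom 8: C, bond orders sum to 3 (valence 4) → 1 H
  atom 9: C, bond orders sum to 4 (valence 4) → 0 H
  atom 10: Cl (halogen, monovalent) → 0 H
  atom 11: C, bond orders sum to 4 (valence 4) → 0 H
  atom 12: C, bond orders sum to 3 (valence 4) → 1 H
  atom 13: C, bond orders sum to 4 (valence 4) → 0 H
  atom 14: N, bond orders sum to 1 (valence 3) → 2 H
  atom 15: O, bond orders sum to 2 (valence 2) → 0 H
Totals → C:9, H:7, Br:1, Cl:1, N:1, O:3.
In Hill order: C9H7BrClNO3.

C9H7BrClNO3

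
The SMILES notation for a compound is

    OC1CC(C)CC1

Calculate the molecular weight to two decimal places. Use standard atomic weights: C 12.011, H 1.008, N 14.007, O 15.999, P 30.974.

First, the molecular formula is C6H12O (counting implicit H from valence).
  C: 6 × 12.011 = 72.066
  H: 12 × 1.008 = 12.096
  O: 1 × 15.999 = 15.999
Sum: 6×12.011 + 12×1.008 + 1×15.999 = 100.161 → 100.16 g/mol.

100.16 g/mol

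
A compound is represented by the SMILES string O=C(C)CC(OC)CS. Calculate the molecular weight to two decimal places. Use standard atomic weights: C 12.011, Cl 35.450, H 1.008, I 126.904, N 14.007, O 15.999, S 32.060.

First, the molecular formula is C6H12O2S (counting implicit H from valence).
  C: 6 × 12.011 = 72.066
  H: 12 × 1.008 = 12.096
  O: 2 × 15.999 = 31.998
  S: 1 × 32.060 = 32.060
Sum: 6×12.011 + 12×1.008 + 2×15.999 + 1×32.060 = 148.220 → 148.22 g/mol.

148.22 g/mol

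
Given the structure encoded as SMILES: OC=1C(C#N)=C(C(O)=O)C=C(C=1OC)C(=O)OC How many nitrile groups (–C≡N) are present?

1

The nitrile motif appears at heavy-atom position 4 in the SMILES.
Other groups present: 1 carboxylic acid, 1 ester, 1 ether, 1 hydroxyl.
Nitrile count: 1.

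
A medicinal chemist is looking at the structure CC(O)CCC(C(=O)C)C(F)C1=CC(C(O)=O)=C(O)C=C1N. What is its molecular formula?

C15H20FNO5

Walk through each heavy atom and fill implicit hydrogens from standard valence (C 4, N 3, O 2, S 2, halogen 1):
  atom 1: C, bond orders sum to 1 (valence 4) → 3 H
  atom 2: C, bond orders sum to 3 (valence 4) → 1 H
  atom 3: O, bond orders sum to 1 (valence 2) → 1 H
  atom 4: C, bond orders sum to 2 (valence 4) → 2 H
  atom 5: C, bond orders sum to 2 (valence 4) → 2 H
  atom 6: C, bond orders sum to 3 (valence 4) → 1 H
  atom 7: C, bond orders sum to 4 (valence 4) → 0 H
  atom 8: O, bond orders sum to 2 (valence 2) → 0 H
  atom 9: C, bond orders sum to 1 (valence 4) → 3 H
  atom 10: C, bond orders sum to 3 (valence 4) → 1 H
  atom 11: F (halogen, monovalent) → 0 H
  atom 12: C, bond orders sum to 4 (valence 4) → 0 H
  atom 13: C, bond orders sum to 3 (valence 4) → 1 H
  atom 14: C, bond orders sum to 4 (valence 4) → 0 H
  atom 15: C, bond orders sum to 4 (valence 4) → 0 H
  atom 16: O, bond orders sum to 1 (valence 2) → 1 H
  atom 17: O, bond orders sum to 2 (valence 2) → 0 H
  atom 18: C, bond orders sum to 4 (valence 4) → 0 H
  atom 19: O, bond orders sum to 1 (valence 2) → 1 H
  atom 20: C, bond orders sum to 3 (valence 4) → 1 H
  atom 21: C, bond orders sum to 4 (valence 4) → 0 H
  atom 22: N, bond orders sum to 1 (valence 3) → 2 H
Totals → C:15, H:20, F:1, N:1, O:5.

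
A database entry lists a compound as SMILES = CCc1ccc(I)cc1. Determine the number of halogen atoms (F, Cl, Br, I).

1

Halogen atoms appear at heavy-atom position 7 (1×I).
Halogen count: 1.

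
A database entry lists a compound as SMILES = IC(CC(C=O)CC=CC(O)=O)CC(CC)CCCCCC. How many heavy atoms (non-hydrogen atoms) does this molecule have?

22

Every atom symbol written in the SMILES (organic subset) is one heavy atom; implicit H are not written.
Heavy atoms by element → C:18, I:1, O:3.
Total: 22.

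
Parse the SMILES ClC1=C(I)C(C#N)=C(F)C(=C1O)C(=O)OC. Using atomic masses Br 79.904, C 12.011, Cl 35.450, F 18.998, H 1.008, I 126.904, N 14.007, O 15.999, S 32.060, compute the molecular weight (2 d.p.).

First, the molecular formula is C9H4ClFINO3 (counting implicit H from valence).
  C: 9 × 12.011 = 108.099
  Cl: 1 × 35.450 = 35.450
  F: 1 × 18.998 = 18.998
  H: 4 × 1.008 = 4.032
  I: 1 × 126.904 = 126.904
  N: 1 × 14.007 = 14.007
  O: 3 × 15.999 = 47.997
Sum: 9×12.011 + 1×35.450 + 1×18.998 + 4×1.008 + 1×126.904 + 1×14.007 + 3×15.999 = 355.487 → 355.49 g/mol.

355.49 g/mol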